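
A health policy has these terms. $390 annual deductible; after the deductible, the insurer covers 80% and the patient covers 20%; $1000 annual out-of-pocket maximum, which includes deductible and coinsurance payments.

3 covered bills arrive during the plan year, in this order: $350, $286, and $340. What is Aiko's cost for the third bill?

$68

Claim 1 — $350: all of it applies to the deductible. Cost to patient: $350. OOP to date $350.
Claim 2 — $286: $40 finishes the deductible; $246 goes to coinsurance; patient's 20% is $49.20. Patient owes $89.20 (running OOP $439.20).
Claim 3 — $340: 20% coinsurance on $340 = $68. Patient owes $68 (running OOP $507.20).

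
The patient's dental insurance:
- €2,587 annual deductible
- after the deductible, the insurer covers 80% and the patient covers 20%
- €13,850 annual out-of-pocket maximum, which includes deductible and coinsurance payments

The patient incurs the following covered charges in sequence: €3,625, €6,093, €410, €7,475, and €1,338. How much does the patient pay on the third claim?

€82

Claim 1 — €3,625: €2,587 finishes the deductible; €1,038 goes to coinsurance; 20% of €1,038 = €207.60. Patient pays €2,794.60; OOP now €2,794.60.
Claim 2 — €6,093: deductible already satisfied, so patient's share is 20% × €6,093 = €1,218.60. Patient owes €1,218.60 (running OOP €4,013.20).
Claim 3 — €410: 20% coinsurance on €410 = €82. Patient pays €82; OOP now €4,095.20.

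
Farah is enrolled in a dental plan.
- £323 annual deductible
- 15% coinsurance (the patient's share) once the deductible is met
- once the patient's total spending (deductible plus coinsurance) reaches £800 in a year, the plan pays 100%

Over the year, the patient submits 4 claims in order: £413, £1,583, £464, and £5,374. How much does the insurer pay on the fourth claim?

Bill 1, £413: £323 finishes the deductible; £90 goes to coinsurance; coinsurance £90 × 15% = £13.50. Patient owes £336.50 (running OOP £336.50). Plan pays £413 − £336.50 = £76.50.
Bill 2, £1,583: deductible already satisfied, so patient's share is 15% × £1,583 = £237.45. Patient owes £237.45 (running OOP £573.95). Insurer: £1,583 − £237.45 = £1,345.55.
Bill 3, £464: 15% coinsurance on £464 = £69.60. Patient owes £69.60 (running OOP £643.55). Plan pays £464 − £69.60 = £394.40.
Bill 4, £5,374: deductible met; 15% of £5,374 = £806.10. Adding that to £643.55 gives £1,449.65, past the £800 cap; patient pays only £800 − £643.55 = £156.45. Plan pays £5,374 − £156.45 = £5,217.55.

£5,217.55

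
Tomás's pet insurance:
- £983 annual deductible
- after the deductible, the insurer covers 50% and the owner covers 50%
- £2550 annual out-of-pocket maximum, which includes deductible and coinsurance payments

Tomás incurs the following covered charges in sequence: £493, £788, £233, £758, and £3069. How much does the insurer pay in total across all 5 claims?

Claim 1 — £493: entire amount goes to the deductible. Owner owes £493 (running OOP £493). Insurer: £493 − £493 = £0.
Claim 2 — £788: £490 finishes the deductible; £298 goes to coinsurance; 50% of £298 = £149. Owner pays £639; OOP now £1132. Insurer: £788 − £639 = £149.
Claim 3 — £233: deductible already satisfied, so owner's share is 50% × £233 = £116.50. Owner owes £116.50 (running OOP £1248.50). Plan pays £233 − £116.50 = £116.50.
Claim 4 — £758: deductible already satisfied, so owner's share is 50% × £758 = £379. Owner owes £379 (running OOP £1627.50). Plan pays £758 − £379 = £379.
Claim 5 — £3069: deductible already satisfied, so owner's share is 50% × £3069 = £1534.50. Adding that to £1627.50 gives £3162, past the £2550 cap; owner pays only £2550 − £1627.50 = £922.50. Plan pays £3069 − £922.50 = £2146.50.
Insurer total: £0 + £149 + £116.50 + £379 + £2146.50 = £2791.

£2791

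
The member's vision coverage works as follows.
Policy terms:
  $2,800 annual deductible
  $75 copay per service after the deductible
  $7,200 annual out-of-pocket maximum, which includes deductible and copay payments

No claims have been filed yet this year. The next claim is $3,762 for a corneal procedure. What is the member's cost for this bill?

Deductible not yet touched, so the first $2,800 of the bill goes to the deductible.
The remaining $962 (= $3,762 − $2,800) moves to the copay.
Copay on this service: $75.
So the member owes $2,800 + $75 = $2,875 before any cap.
Year-to-date out-of-pocket becomes $0 + $2,875 = $2,875, still under the $7,200 maximum, so no cap applies.

$2,875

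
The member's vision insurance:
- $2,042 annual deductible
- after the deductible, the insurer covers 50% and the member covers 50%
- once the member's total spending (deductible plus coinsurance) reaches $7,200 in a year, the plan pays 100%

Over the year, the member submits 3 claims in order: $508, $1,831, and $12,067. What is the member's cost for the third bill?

Claim 1 ($508): fully absorbed by the deductible. Member pays $508; OOP now $508.
Claim 2 ($1,831): $1,534 finishes the deductible; $297 goes to coinsurance; 50% of $297 = $148.50. Member owes $1,682.50 (running OOP $2,190.50).
Claim 3 ($12,067): deductible already satisfied, so member's share is 50% × $12,067 = $6,033.50. OOP would hit $8,224 > $7,200, so the cap limits the member to $7,200 − $2,190.50 = $5,009.50.

$5,009.50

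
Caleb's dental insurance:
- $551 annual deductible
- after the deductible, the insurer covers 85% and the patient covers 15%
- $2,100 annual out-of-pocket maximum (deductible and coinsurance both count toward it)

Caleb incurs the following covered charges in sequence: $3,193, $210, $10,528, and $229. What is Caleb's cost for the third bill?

$1,121.20

#1 ($3,193): $551 finishes the deductible; $2,642 goes to coinsurance; patient's 15% is $396.30. Patient owes $947.30 (running OOP $947.30).
#2 ($210): 15% coinsurance on $210 = $31.50. Patient owes $31.50 (running OOP $978.80).
#3 ($10,528): 15% coinsurance on $10,528 = $1,579.20. That would push OOP to $2,558, over the $2,100 cap, so patient pays $2,100 − $978.80 = $1,121.20.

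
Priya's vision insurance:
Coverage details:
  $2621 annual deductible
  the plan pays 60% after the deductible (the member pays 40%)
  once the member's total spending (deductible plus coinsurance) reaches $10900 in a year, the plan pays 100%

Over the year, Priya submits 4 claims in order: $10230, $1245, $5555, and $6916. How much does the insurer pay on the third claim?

Bill 1, $10230: $2621 to deductible, leaving $7609; 40% of $7609 = $3043.60. Member pays $5664.60; OOP now $5664.60. Insurer: $10230 − $5664.60 = $4565.40.
Bill 2, $1245: deductible met; 40% of $1245 = $498. Cost to member: $498. OOP to date $6162.60. Insurer: $1245 − $498 = $747.
Bill 3, $5555: deductible already satisfied, so member's share is 40% × $5555 = $2222. Member owes $2222 (running OOP $8384.60). Plan pays $5555 − $2222 = $3333.

$3333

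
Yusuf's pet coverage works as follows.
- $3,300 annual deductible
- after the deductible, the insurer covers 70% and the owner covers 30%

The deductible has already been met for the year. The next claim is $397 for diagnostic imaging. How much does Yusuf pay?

$119.10

With the deductible met, the entire $397 is subject to coinsurance.
Coinsurance: $397 × 30% = $119.10.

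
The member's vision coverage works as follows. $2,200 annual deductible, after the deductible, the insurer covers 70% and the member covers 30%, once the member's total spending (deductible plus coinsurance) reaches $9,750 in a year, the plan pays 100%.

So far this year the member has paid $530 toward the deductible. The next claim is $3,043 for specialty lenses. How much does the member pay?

$2,081.90

$530 of the $2,200 deductible is already met, leaving $1,670.
After the $1,670 deductible portion, $3,043 − $1,670 = $1,373 is subject to coinsurance.
Coinsurance: $1,373 × 30% = $411.90.
So the member owes $1,670 + $411.90 = $2,081.90 before any cap.
Total out-of-pocket so far would be $530 + $2,081.90 = $2,611.90, below the $9,750 cap — no reduction.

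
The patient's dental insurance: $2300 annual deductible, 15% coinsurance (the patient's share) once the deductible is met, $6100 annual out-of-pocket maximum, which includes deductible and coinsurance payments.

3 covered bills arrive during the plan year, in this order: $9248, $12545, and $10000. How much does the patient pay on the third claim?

$876.05

Bill 1, $9248: deductible takes $2300, $6948 remains; 15% of $6948 = $1042.20. Patient owes $3342.20 (running OOP $3342.20).
Bill 2, $12545: 15% coinsurance on $12545 = $1881.75. Cost to patient: $1881.75. OOP to date $5223.95.
Bill 3, $10000: deductible already satisfied, so patient's share is 15% × $10000 = $1500. That would push OOP to $6723.95, over the $6100 cap, so patient pays $6100 − $5223.95 = $876.05.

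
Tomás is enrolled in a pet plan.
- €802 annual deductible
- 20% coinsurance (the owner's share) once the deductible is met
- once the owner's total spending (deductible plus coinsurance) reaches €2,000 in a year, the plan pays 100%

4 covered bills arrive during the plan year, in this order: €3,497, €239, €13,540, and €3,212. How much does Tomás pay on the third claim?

€611.20

Bill 1, €3,497: deductible takes €802, €2,695 remains; 20% of €2,695 = €539. Owner pays €1,341; OOP now €1,341.
Bill 2, €239: 20% coinsurance on €239 = €47.80. Owner pays €47.80; OOP now €1,388.80.
Bill 3, €13,540: 20% coinsurance on €13,540 = €2,708. That would push OOP to €4,096.80, over the €2,000 cap, so owner pays €2,000 − €1,388.80 = €611.20.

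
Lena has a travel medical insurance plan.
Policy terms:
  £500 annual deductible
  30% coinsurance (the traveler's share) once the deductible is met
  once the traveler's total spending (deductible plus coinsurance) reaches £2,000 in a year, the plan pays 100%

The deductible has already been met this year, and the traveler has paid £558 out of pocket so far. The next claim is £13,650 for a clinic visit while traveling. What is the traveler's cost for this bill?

£1,442

With the deductible met, the entire £13,650 is subject to coinsurance.
Coinsurance: £13,650 × 30% = £4,095.
Year-to-date out-of-pocket would reach £558 + £4,095 = £4,653, above the £2,000 maximum, so the traveler pays only £2,000 − £558 = £1,442.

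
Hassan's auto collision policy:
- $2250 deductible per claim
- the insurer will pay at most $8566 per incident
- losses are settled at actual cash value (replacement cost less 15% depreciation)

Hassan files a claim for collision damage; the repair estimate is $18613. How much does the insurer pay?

Depreciate 15%: the covered value is $18613 × 0.85 = $15821.05.
After the deductible, $15821.05 − $2250 = $13571.05 remains.
$13571.05 exceeds the $8566 limit, so the insurer pays the limit: $8566.

$8566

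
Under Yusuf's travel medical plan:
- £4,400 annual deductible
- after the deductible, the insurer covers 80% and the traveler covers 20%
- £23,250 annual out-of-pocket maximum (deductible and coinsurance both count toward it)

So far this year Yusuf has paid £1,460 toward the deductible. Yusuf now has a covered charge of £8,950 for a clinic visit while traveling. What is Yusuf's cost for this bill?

Deductible still to meet: £4,400 − £1,460 = £2,940.
After the £2,940 deductible portion, £8,950 − £2,940 = £6,010 is subject to coinsurance.
Traveler's 20% share of £6,010 is £1,202.
Traveler responsibility before any cap: £2,940 + £1,202 = £4,142.
Year-to-date out-of-pocket becomes £1,460 + £4,142 = £5,602, still under the £23,250 maximum, so no cap applies.

£4,142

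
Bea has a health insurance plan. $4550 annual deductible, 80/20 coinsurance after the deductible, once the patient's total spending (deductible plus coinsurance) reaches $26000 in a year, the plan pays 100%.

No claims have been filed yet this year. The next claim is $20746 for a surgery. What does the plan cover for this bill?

$12956.80

Nothing has been paid toward the $4550 deductible, so the first $4550 of this charge is applied there.
The remaining $16196 (= $20746 − $4550) moves to coinsurance.
20% of $16196 = $3239.20 falls to the patient.
That puts the patient's cost at $4550 + $3239.20 = $7789.20 before any cap.
Year-to-date out-of-pocket becomes $0 + $7789.20 = $7789.20, still under the $26000 maximum, so no cap applies.
Insurer pays the balance: $20746 − $7789.20 = $12956.80.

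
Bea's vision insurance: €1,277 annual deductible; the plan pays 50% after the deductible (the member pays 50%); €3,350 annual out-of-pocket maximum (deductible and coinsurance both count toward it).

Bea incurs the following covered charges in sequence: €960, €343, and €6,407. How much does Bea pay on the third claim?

€2,060

Claim 1 — €960: entire amount goes to the deductible. Member owes €960 (running OOP €960).
Claim 2 — €343: €317 finishes the deductible; €26 goes to coinsurance; 50% of €26 = €13. Member owes €330 (running OOP €1,290).
Claim 3 — €6,407: deductible met; 50% of €6,407 = €3,203.50. OOP would hit €4,493.50 > €3,350, so the cap limits the member to €3,350 − €1,290 = €2,060.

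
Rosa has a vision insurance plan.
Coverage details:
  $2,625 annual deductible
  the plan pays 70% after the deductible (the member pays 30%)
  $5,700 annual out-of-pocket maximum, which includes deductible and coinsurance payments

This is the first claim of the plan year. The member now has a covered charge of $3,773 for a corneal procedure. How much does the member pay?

Deductible not yet touched, so the first $2,625 of the bill goes to the deductible.
The remaining $1,148 (= $3,773 − $2,625) moves to coinsurance.
Member's 30% share of $1,148 is $344.40.
Member responsibility before any cap: $2,625 + $344.40 = $2,969.40.
Year-to-date out-of-pocket becomes $0 + $2,969.40 = $2,969.40, still under the $5,700 maximum, so no cap applies.

$2,969.40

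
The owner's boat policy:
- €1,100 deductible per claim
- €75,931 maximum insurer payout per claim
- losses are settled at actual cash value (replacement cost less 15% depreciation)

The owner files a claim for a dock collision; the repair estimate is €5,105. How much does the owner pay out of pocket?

At 15% depreciation, ACV = €5,105 − €765.75 = €4,339.25.
After the deductible, €4,339.25 − €1,100 = €3,239.25 remains.
€3,239.25 ≤ €75,931, so the limit doesn't bind; insurer pays €3,239.25.
The owner bears the rest of the original loss: €5,105 − €3,239.25 = €1,865.75.

€1,865.75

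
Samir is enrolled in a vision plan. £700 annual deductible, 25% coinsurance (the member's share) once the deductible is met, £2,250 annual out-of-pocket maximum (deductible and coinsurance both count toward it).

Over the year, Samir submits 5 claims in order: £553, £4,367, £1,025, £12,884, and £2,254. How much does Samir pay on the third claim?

£256.25

Bill 1, £553: all of it applies to the deductible. Cost to member: £553. OOP to date £553.
Bill 2, £4,367: £147 to deductible, leaving £4,220; coinsurance £4,220 × 25% = £1,055. Member owes £1,202 (running OOP £1,755).
Bill 3, £1,025: 25% coinsurance on £1,025 = £256.25. Member owes £256.25 (running OOP £2,011.25).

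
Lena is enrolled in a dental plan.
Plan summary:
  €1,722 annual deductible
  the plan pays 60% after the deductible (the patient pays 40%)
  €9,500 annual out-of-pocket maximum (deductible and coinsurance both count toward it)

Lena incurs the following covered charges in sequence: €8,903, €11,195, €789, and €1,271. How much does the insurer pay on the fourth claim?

Bill 1, €8,903: deductible takes €1,722, €7,181 remains; patient's 40% is €2,872.40. Patient pays €4,594.40; OOP now €4,594.40. Insurer: €8,903 − €4,594.40 = €4,308.60.
Bill 2, €11,195: deductible met; 40% of €11,195 = €4,478. Cost to patient: €4,478. OOP to date €9,072.40. Insurer: €11,195 − €4,478 = €6,717.
Bill 3, €789: deductible already satisfied, so patient's share is 40% × €789 = €315.60. Cost to patient: €315.60. OOP to date €9,388. Insurer: €789 − €315.60 = €473.40.
Bill 4, €1,271: deductible met; 40% of €1,271 = €508.40. OOP would hit €9,896.40 > €9,500, so the cap limits the patient to €9,500 − €9,388 = €112. Insurer: €1,271 − €112 = €1,159.

€1,159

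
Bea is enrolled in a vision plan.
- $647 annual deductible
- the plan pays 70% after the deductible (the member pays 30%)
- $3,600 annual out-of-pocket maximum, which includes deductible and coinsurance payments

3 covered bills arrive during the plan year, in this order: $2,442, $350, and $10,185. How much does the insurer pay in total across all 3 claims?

#1 ($2,442): $647 to deductible, leaving $1,795; coinsurance $1,795 × 30% = $538.50. Member pays $1,185.50; OOP now $1,185.50. Plan pays $2,442 − $1,185.50 = $1,256.50.
#2 ($350): deductible already satisfied, so member's share is 30% × $350 = $105. Member owes $105 (running OOP $1,290.50). Plan pays $350 − $105 = $245.
#3 ($10,185): 30% coinsurance on $10,185 = $3,055.50. That would push OOP to $4,346, over the $3,600 cap, so member pays $3,600 − $1,290.50 = $2,309.50. Plan pays $10,185 − $2,309.50 = $7,875.50.
Insurer total = bills − member's total = $12,977 − $3,600 = $9,377.

$9,377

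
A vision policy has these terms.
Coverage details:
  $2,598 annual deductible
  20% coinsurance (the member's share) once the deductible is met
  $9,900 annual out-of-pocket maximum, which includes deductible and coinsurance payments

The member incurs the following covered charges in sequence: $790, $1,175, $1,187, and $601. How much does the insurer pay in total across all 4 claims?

$924

Claim 1 — $790: all of it applies to the deductible. Cost to member: $790. OOP to date $790. Plan pays $790 − $790 = $0.
Claim 2 — $1,175: all of it applies to the deductible. Member pays $1,175; OOP now $1,965. Insurer: $1,175 − $1,175 = $0.
Claim 3 — $1,187: deductible takes $633, $554 remains; 20% of $554 = $110.80. Member pays $743.80; OOP now $2,708.80. Insurer: $1,187 − $743.80 = $443.20.
Claim 4 — $601: deductible met; 20% of $601 = $120.20. Cost to member: $120.20. OOP to date $2,829. Insurer: $601 − $120.20 = $480.80.
Insurer total = bills − member's total = $3,753 − $2,829 = $924.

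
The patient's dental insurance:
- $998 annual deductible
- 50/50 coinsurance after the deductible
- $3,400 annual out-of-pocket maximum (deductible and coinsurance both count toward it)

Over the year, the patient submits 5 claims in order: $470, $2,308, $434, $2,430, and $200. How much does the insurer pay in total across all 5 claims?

Claim 1 — $470: entire amount goes to the deductible. Patient pays $470; OOP now $470. Insurer: $470 − $470 = $0.
Claim 2 — $2,308: $528 to deductible, leaving $1,780; coinsurance $1,780 × 50% = $890. Cost to patient: $1,418. OOP to date $1,888. Plan pays $2,308 − $1,418 = $890.
Claim 3 — $434: deductible already satisfied, so patient's share is 50% × $434 = $217. Cost to patient: $217. OOP to date $2,105. Insurer: $434 − $217 = $217.
Claim 4 — $2,430: deductible already satisfied, so patient's share is 50% × $2,430 = $1,215. Cost to patient: $1,215. OOP to date $3,320. Plan pays $2,430 − $1,215 = $1,215.
Claim 5 — $200: deductible met; 50% of $200 = $100. OOP would hit $3,420 > $3,400, so the cap limits the patient to $3,400 − $3,320 = $80. Plan pays $200 − $80 = $120.
Insurer total: $0 + $890 + $217 + $1,215 + $120 = $2,442.

$2,442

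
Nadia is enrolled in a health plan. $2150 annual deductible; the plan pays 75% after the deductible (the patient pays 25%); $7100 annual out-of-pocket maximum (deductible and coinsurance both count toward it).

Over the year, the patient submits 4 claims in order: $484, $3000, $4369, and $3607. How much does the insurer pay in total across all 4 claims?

Claim 1 — $484: fully absorbed by the deductible. Patient owes $484 (running OOP $484). Insurer: $484 − $484 = $0.
Claim 2 — $3000: deductible takes $1666, $1334 remains; 25% of $1334 = $333.50. Patient pays $1999.50; OOP now $2483.50. Insurer: $3000 − $1999.50 = $1000.50.
Claim 3 — $4369: 25% coinsurance on $4369 = $1092.25. Patient pays $1092.25; OOP now $3575.75. Plan pays $4369 − $1092.25 = $3276.75.
Claim 4 — $3607: deductible met; 25% of $3607 = $901.75. Cost to patient: $901.75. OOP to date $4477.50. Plan pays $3607 − $901.75 = $2705.25.
Insurer total: $0 + $1000.50 + $3276.75 + $2705.25 = $6982.50.

$6982.50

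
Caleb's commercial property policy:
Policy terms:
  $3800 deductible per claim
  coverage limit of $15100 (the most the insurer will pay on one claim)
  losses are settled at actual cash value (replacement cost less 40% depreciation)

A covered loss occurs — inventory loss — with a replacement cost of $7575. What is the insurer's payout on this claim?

At 40% depreciation, ACV = $7575 − $3030 = $4545.
Less the $3800 deductible: $4545 − $3800 = $745.
That's under the $15100 cap, so the insurer reimburses the full $745.

$745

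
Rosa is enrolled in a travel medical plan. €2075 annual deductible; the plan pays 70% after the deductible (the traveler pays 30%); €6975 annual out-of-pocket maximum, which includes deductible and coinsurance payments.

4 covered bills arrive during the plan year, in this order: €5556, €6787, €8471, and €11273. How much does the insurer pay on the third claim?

€6651.40

Bill 1, €5556: €2075 finishes the deductible; €3481 goes to coinsurance; coinsurance €3481 × 30% = €1044.30. Traveler pays €3119.30; OOP now €3119.30. Insurer: €5556 − €3119.30 = €2436.70.
Bill 2, €6787: deductible met; 30% of €6787 = €2036.10. Traveler pays €2036.10; OOP now €5155.40. Plan pays €6787 − €2036.10 = €4750.90.
Bill 3, €8471: deductible already satisfied, so traveler's share is 30% × €8471 = €2541.30. That would push OOP to €7696.70, over the €6975 cap, so traveler pays €6975 − €5155.40 = €1819.60. Insurer: €8471 − €1819.60 = €6651.40.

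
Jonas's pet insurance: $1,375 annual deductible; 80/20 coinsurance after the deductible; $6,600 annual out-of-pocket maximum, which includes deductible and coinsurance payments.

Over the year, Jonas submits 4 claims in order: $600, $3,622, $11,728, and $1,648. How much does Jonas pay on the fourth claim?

Claim 1 ($600): entire amount goes to the deductible. Owner pays $600; OOP now $600.
Claim 2 ($3,622): $775 finishes the deductible; $2,847 goes to coinsurance; coinsurance $2,847 × 20% = $569.40. Cost to owner: $1,344.40. OOP to date $1,944.40.
Claim 3 ($11,728): deductible met; 20% of $11,728 = $2,345.60. Owner owes $2,345.60 (running OOP $4,290).
Claim 4 ($1,648): deductible already satisfied, so owner's share is 20% × $1,648 = $329.60. Owner pays $329.60; OOP now $4,619.60.

$329.60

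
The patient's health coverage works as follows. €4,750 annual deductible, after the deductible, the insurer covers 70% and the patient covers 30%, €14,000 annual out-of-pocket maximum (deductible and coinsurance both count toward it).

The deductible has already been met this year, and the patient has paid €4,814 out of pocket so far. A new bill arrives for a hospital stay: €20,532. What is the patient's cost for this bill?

€6,159.60

The deductible is already satisfied, so the full bill goes to coinsurance.
30% of €20,532 = €6,159.60 falls to the patient.
Total out-of-pocket so far would be €4,814 + €6,159.60 = €10,973.60, below the €14,000 cap — no reduction.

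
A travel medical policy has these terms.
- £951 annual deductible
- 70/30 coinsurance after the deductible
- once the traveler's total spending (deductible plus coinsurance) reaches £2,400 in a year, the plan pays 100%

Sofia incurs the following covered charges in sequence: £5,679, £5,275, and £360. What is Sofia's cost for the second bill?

£30.60

#1 (£5,679): £951 to deductible, leaving £4,728; traveler's 30% is £1,418.40. Traveler owes £2,369.40 (running OOP £2,369.40).
#2 (£5,275): 30% coinsurance on £5,275 = £1,582.50. That would push OOP to £3,951.90, over the £2,400 cap, so traveler pays £2,400 − £2,369.40 = £30.60.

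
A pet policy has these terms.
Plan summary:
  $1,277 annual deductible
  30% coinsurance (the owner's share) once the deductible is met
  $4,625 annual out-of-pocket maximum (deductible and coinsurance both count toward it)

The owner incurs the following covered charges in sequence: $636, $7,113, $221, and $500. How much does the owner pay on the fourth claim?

Bill 1, $636: all of it applies to the deductible. Cost to owner: $636. OOP to date $636.
Bill 2, $7,113: $641 to deductible, leaving $6,472; 30% of $6,472 = $1,941.60. Cost to owner: $2,582.60. OOP to date $3,218.60.
Bill 3, $221: deductible already satisfied, so owner's share is 30% × $221 = $66.30. Owner pays $66.30; OOP now $3,284.90.
Bill 4, $500: deductible already satisfied, so owner's share is 30% × $500 = $150. Cost to owner: $150. OOP to date $3,434.90.

$150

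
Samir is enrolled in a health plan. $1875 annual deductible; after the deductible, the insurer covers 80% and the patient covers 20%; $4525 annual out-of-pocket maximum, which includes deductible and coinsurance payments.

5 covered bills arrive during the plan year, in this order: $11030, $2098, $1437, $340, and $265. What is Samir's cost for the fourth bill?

Bill 1, $11030: deductible takes $1875, $9155 remains; coinsurance $9155 × 20% = $1831. Patient owes $3706 (running OOP $3706).
Bill 2, $2098: deductible already satisfied, so patient's share is 20% × $2098 = $419.60. Patient pays $419.60; OOP now $4125.60.
Bill 3, $1437: deductible already satisfied, so patient's share is 20% × $1437 = $287.40. Patient owes $287.40 (running OOP $4413).
Bill 4, $340: deductible already satisfied, so patient's share is 20% × $340 = $68. Cost to patient: $68. OOP to date $4481.

$68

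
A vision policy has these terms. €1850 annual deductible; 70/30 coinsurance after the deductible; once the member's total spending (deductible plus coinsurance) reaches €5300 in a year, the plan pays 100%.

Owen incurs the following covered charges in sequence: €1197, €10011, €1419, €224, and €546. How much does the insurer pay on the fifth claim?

Claim 1 (€1197): entire amount goes to the deductible. Cost to member: €1197. OOP to date €1197. Plan pays €1197 − €1197 = €0.
Claim 2 (€10011): €653 to deductible, leaving €9358; 30% of €9358 = €2807.40. Cost to member: €3460.40. OOP to date €4657.40. Insurer: €10011 − €3460.40 = €6550.60.
Claim 3 (€1419): 30% coinsurance on €1419 = €425.70. Member pays €425.70; OOP now €5083.10. Plan pays €1419 − €425.70 = €993.30.
Claim 4 (€224): deductible met; 30% of €224 = €67.20. Member pays €67.20; OOP now €5150.30. Plan pays €224 − €67.20 = €156.80.
Claim 5 (€546): 30% coinsurance on €546 = €163.80. That would push OOP to €5314.10, over the €5300 cap, so member pays €5300 − €5150.30 = €149.70. Insurer: €546 − €149.70 = €396.30.

€396.30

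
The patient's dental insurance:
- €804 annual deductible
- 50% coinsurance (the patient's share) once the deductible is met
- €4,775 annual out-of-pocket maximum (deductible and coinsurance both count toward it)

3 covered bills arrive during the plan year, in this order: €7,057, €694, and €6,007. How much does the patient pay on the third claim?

Bill 1, €7,057: €804 to deductible, leaving €6,253; patient's 50% is €3,126.50. Patient pays €3,930.50; OOP now €3,930.50.
Bill 2, €694: deductible met; 50% of €694 = €347. Patient owes €347 (running OOP €4,277.50).
Bill 3, €6,007: 50% coinsurance on €6,007 = €3,003.50. OOP would hit €7,281 > €4,775, so the cap limits the patient to €4,775 − €4,277.50 = €497.50.

€497.50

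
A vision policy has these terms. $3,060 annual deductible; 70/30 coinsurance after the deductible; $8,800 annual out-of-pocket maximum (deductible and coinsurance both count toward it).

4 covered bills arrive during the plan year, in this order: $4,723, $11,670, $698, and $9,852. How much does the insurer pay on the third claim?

$488.60

Bill 1, $4,723: $3,060 finishes the deductible; $1,663 goes to coinsurance; coinsurance $1,663 × 30% = $498.90. Cost to member: $3,558.90. OOP to date $3,558.90. Plan pays $4,723 − $3,558.90 = $1,164.10.
Bill 2, $11,670: 30% coinsurance on $11,670 = $3,501. Member pays $3,501; OOP now $7,059.90. Plan pays $11,670 − $3,501 = $8,169.
Bill 3, $698: 30% coinsurance on $698 = $209.40. Member owes $209.40 (running OOP $7,269.30). Insurer: $698 − $209.40 = $488.60.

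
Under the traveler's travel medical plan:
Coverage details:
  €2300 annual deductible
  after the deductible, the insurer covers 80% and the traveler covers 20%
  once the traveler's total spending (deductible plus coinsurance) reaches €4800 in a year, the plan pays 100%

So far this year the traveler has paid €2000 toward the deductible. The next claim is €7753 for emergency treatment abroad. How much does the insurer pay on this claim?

€5962.40

Deductible still to meet: €2300 − €2000 = €300.
That leaves €7753 − €300 = €7453 for coinsurance.
Coinsurance: €7453 × 20% = €1490.60.
So the traveler owes €300 + €1490.60 = €1790.60 before any cap.
Cumulative spending €2000 + €1790.60 = €3790.60 stays under the €4800 maximum.
The plan picks up €7753 − €1790.60 = €5962.40.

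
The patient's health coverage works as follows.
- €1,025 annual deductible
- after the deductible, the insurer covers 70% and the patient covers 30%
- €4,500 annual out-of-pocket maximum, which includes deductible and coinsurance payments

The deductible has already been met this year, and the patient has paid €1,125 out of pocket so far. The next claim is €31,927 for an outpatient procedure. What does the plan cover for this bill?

The deductible is already satisfied, so the full bill goes to coinsurance.
Patient's 30% share of €31,927 is €9,578.10.
Year-to-date out-of-pocket would reach €1,125 + €9,578.10 = €10,703.10, above the €4,500 maximum, so the patient pays only €4,500 − €1,125 = €3,375.
Insurer pays the balance: €31,927 − €3,375 = €28,552.

€28,552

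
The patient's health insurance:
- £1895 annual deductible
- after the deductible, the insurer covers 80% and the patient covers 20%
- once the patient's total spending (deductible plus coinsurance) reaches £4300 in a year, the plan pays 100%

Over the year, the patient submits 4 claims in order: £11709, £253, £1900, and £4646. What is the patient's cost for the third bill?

#1 (£11709): £1895 to deductible, leaving £9814; 20% of £9814 = £1962.80. Patient owes £3857.80 (running OOP £3857.80).
#2 (£253): deductible already satisfied, so patient's share is 20% × £253 = £50.60. Cost to patient: £50.60. OOP to date £3908.40.
#3 (£1900): 20% coinsurance on £1900 = £380. Cost to patient: £380. OOP to date £4288.40.

£380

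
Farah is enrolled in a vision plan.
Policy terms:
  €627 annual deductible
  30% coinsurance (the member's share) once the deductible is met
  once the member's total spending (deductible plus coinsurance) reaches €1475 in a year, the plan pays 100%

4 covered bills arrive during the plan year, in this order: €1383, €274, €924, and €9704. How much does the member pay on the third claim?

€277.20

#1 (€1383): deductible takes €627, €756 remains; 30% of €756 = €226.80. Member owes €853.80 (running OOP €853.80).
#2 (€274): deductible met; 30% of €274 = €82.20. Member pays €82.20; OOP now €936.
#3 (€924): deductible already satisfied, so member's share is 30% × €924 = €277.20. Cost to member: €277.20. OOP to date €1213.20.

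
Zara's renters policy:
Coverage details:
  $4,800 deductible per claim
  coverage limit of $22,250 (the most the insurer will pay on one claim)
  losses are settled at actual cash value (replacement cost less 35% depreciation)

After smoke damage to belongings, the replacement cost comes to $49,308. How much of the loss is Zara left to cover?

$27,058

At 35% depreciation, ACV = $49,308 − $17,257.80 = $32,050.20.
Less the $4,800 deductible: $32,050.20 − $4,800 = $27,250.20.
The $22,250 per-incident cap binds; insurer pays $22,250.
Tenant's share is the uncovered remainder: $49,308 − $22,250 = $27,058.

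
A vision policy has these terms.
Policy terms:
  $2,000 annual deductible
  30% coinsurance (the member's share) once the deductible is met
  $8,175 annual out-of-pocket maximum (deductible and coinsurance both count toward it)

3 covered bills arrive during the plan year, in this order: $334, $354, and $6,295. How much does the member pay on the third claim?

$2,806.90

Bill 1, $334: fully absorbed by the deductible. Member owes $334 (running OOP $334).
Bill 2, $354: all of it applies to the deductible. Member pays $354; OOP now $688.
Bill 3, $6,295: $1,312 finishes the deductible; $4,983 goes to coinsurance; member's 30% is $1,494.90. Cost to member: $2,806.90. OOP to date $3,494.90.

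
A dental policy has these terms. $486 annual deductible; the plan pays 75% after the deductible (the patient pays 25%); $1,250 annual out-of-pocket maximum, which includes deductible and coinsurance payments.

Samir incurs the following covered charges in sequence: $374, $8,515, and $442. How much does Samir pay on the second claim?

$876

Claim 1 — $374: all of it applies to the deductible. Patient owes $374 (running OOP $374).
Claim 2 — $8,515: $112 to deductible, leaving $8,403; patient's 25% is $2,100.75. Deductible plus coinsurance: $112 + $2,100.75 = $2,212.75. OOP would hit $2,586.75 > $1,250, so the cap limits the patient to $1,250 − $374 = $876.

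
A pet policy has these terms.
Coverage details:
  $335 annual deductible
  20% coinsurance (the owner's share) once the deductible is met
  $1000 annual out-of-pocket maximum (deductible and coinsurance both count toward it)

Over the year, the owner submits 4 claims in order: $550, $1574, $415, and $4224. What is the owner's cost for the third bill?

Claim 1 — $550: $335 finishes the deductible; $215 goes to coinsurance; owner's 20% is $43. Cost to owner: $378. OOP to date $378.
Claim 2 — $1574: deductible already satisfied, so owner's share is 20% × $1574 = $314.80. Cost to owner: $314.80. OOP to date $692.80.
Claim 3 — $415: deductible met; 20% of $415 = $83. Owner pays $83; OOP now $775.80.

$83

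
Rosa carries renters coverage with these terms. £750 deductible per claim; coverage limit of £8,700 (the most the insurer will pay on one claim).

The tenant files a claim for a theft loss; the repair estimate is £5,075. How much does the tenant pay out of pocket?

£750

Subtract the deductible: £5,075 − £750 = £4,325.
£4,325 is within the £8,700 limit, so the insurer pays £4,325.
The tenant bears the rest of the original loss: £5,075 − £4,325 = £750.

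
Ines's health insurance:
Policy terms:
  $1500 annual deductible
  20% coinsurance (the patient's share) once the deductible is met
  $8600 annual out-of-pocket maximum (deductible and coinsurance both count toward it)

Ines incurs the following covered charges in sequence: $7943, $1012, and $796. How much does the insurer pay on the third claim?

$636.80

Bill 1, $7943: $1500 to deductible, leaving $6443; coinsurance $6443 × 20% = $1288.60. Patient owes $2788.60 (running OOP $2788.60). Insurer: $7943 − $2788.60 = $5154.40.
Bill 2, $1012: deductible already satisfied, so patient's share is 20% × $1012 = $202.40. Cost to patient: $202.40. OOP to date $2991. Plan pays $1012 − $202.40 = $809.60.
Bill 3, $796: deductible already satisfied, so patient's share is 20% × $796 = $159.20. Patient owes $159.20 (running OOP $3150.20). Plan pays $796 − $159.20 = $636.80.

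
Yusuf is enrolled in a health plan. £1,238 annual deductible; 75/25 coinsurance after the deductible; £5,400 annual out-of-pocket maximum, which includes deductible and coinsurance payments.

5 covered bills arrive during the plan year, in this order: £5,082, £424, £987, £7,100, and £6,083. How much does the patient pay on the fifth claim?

#1 (£5,082): deductible takes £1,238, £3,844 remains; coinsurance £3,844 × 25% = £961. Patient owes £2,199 (running OOP £2,199).
#2 (£424): deductible already satisfied, so patient's share is 25% × £424 = £106. Patient pays £106; OOP now £2,305.
#3 (£987): deductible met; 25% of £987 = £246.75. Cost to patient: £246.75. OOP to date £2,551.75.
#4 (£7,100): deductible already satisfied, so patient's share is 25% × £7,100 = £1,775. Patient pays £1,775; OOP now £4,326.75.
#5 (£6,083): 25% coinsurance on £6,083 = £1,520.75. That would push OOP to £5,847.50, over the £5,400 cap, so patient pays £5,400 − £4,326.75 = £1,073.25.

£1,073.25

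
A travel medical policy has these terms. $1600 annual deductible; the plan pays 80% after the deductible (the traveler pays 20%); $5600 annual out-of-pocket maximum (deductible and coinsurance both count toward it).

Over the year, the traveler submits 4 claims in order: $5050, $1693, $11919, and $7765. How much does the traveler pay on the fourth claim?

$587.60

Claim 1 ($5050): $1600 to deductible, leaving $3450; 20% of $3450 = $690. Cost to traveler: $2290. OOP to date $2290.
Claim 2 ($1693): deductible already satisfied, so traveler's share is 20% × $1693 = $338.60. Traveler pays $338.60; OOP now $2628.60.
Claim 3 ($11919): 20% coinsurance on $11919 = $2383.80. Traveler owes $2383.80 (running OOP $5012.40).
Claim 4 ($7765): deductible already satisfied, so traveler's share is 20% × $7765 = $1553. OOP would hit $6565.40 > $5600, so the cap limits the traveler to $5600 − $5012.40 = $587.60.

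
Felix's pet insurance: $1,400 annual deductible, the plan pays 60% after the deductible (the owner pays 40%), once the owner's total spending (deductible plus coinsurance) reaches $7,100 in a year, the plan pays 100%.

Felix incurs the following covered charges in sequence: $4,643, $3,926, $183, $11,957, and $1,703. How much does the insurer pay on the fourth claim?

$9,197.80

Claim 1 ($4,643): $1,400 to deductible, leaving $3,243; owner's 40% is $1,297.20. Owner owes $2,697.20 (running OOP $2,697.20). Plan pays $4,643 − $2,697.20 = $1,945.80.
Claim 2 ($3,926): 40% coinsurance on $3,926 = $1,570.40. Owner pays $1,570.40; OOP now $4,267.60. Plan pays $3,926 − $1,570.40 = $2,355.60.
Claim 3 ($183): 40% coinsurance on $183 = $73.20. Owner owes $73.20 (running OOP $4,340.80). Insurer: $183 − $73.20 = $109.80.
Claim 4 ($11,957): 40% coinsurance on $11,957 = $4,782.80. OOP would hit $9,123.60 > $7,100, so the cap limits the owner to $7,100 − $4,340.80 = $2,759.20. Plan pays $11,957 − $2,759.20 = $9,197.80.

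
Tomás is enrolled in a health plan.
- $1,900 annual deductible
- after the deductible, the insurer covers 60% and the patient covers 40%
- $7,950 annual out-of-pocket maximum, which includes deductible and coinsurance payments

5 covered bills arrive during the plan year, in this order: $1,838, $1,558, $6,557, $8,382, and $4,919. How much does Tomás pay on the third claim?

$2,622.80

#1 ($1,838): all of it applies to the deductible. Patient owes $1,838 (running OOP $1,838).
#2 ($1,558): $62 finishes the deductible; $1,496 goes to coinsurance; coinsurance $1,496 × 40% = $598.40. Patient pays $660.40; OOP now $2,498.40.
#3 ($6,557): 40% coinsurance on $6,557 = $2,622.80. Cost to patient: $2,622.80. OOP to date $5,121.20.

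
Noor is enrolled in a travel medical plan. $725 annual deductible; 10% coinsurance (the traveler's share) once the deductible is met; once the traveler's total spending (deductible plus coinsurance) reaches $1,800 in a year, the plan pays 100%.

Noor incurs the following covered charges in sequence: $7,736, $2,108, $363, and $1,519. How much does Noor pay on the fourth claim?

Bill 1, $7,736: $725 to deductible, leaving $7,011; coinsurance $7,011 × 10% = $701.10. Cost to traveler: $1,426.10. OOP to date $1,426.10.
Bill 2, $2,108: 10% coinsurance on $2,108 = $210.80. Traveler owes $210.80 (running OOP $1,636.90).
Bill 3, $363: deductible already satisfied, so traveler's share is 10% × $363 = $36.30. Traveler owes $36.30 (running OOP $1,673.20).
Bill 4, $1,519: deductible met; 10% of $1,519 = $151.90. Adding that to $1,673.20 gives $1,825.10, past the $1,800 cap; traveler pays only $1,800 − $1,673.20 = $126.80.

$126.80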